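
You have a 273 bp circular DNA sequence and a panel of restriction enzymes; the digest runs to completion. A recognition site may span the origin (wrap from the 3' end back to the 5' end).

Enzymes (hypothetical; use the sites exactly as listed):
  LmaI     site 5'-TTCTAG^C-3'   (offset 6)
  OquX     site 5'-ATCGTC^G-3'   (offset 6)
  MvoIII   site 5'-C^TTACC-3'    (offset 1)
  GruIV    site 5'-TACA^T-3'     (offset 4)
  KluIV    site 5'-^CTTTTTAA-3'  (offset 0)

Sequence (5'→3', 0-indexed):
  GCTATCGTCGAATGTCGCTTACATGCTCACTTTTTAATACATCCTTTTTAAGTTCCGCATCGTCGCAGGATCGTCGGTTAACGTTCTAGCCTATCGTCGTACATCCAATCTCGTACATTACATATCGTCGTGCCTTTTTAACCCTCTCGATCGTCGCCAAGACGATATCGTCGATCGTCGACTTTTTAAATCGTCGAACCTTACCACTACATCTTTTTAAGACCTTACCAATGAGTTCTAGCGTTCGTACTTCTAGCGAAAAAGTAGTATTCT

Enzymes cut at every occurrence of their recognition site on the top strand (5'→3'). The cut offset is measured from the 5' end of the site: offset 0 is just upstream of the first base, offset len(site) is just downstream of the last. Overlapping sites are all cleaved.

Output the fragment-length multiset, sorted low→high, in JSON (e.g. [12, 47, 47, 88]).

Scan for sites:
  LmaI (TTCTAGC, off=6): starts [83, 235, 250] → cuts [89, 241, 256]
  OquX (ATCGTCG, off=6): starts [3, 58, 69, 92, 123, 149, 166, 173, 189] → cuts [9, 64, 75, 98, 129, 155, 172, 179, 195]
  MvoIII (CTTACC, off=1): starts [199, 223] → cuts [200, 224]
  GruIV (TACAT, off=4): starts [19, 37, 99, 113, 118, 207] → cuts [23, 41, 103, 117, 122, 211]
  KluIV (CTTTTTAA, off=0): starts [29, 43, 133, 181, 212] → cuts [29, 43, 133, 181, 212]

All cut coordinates (distinct, sorted): [9, 23, 29, 41, 43, 64, 75, 89, 98, 103, 117, 122, 129, 133, 155, 172, 179, 181, 195, 200, 211, 212, 224, 241, 256]

Fragment lengths:
  9→23: 14 bp
  23→29: 6 bp
  29→41: 12 bp
  41→43: 2 bp
  43→64: 21 bp
  64→75: 11 bp
  75→89: 14 bp
  89→98: 9 bp
  98→103: 5 bp
  103→117: 14 bp
  117→122: 5 bp
  122→129: 7 bp
  129→133: 4 bp
  133→155: 22 bp
  155→172: 17 bp
  172→179: 7 bp
  179→181: 2 bp
  181→195: 14 bp
  195→200: 5 bp
  200→211: 11 bp
  211→212: 1 bp
  212→224: 12 bp
  224→241: 17 bp
  241→256: 15 bp
  256→9 (wrap): 273-256+9 = 26 bp

[1,2,2,4,5,5,5,6,7,7,9,11,11,12,12,14,14,14,14,15,17,17,21,22,26]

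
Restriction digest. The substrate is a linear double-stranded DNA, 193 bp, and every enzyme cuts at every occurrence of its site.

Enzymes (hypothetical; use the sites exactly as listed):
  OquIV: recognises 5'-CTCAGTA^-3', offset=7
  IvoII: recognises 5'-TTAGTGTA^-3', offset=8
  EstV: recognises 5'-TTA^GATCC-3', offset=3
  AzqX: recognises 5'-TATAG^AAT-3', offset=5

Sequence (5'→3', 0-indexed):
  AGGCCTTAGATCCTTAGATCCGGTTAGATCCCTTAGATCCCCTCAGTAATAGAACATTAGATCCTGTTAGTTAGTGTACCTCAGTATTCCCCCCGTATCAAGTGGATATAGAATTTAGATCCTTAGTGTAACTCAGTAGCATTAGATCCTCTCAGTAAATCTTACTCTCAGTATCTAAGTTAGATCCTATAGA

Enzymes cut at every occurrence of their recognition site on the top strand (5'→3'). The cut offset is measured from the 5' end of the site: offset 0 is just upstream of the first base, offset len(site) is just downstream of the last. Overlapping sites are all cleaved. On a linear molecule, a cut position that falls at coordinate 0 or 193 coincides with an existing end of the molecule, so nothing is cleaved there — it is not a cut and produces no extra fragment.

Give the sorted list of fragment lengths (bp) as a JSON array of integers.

[6,6,8,8,8,8,9,9,10,11,11,13,13,13,16,19,25]

Scan for sites:
  OquIV CTCAGTA/7: at [41, 79, 131, 150, 166] ⇒ [48, 86, 138, 157, 173]
  IvoII TTAGTGTA/8: at [70, 122] ⇒ [78, 130]
  EstV TTAGATCC/3: at [5, 13, 23, 32, 56, 114, 141, 179] ⇒ [8, 16, 26, 35, 59, 117, 144, 182]
  AzqX TATAGAAT/5: at [106] ⇒ [111]

All cut coordinates (distinct, sorted): [8, 16, 26, 35, 48, 59, 78, 86, 111, 117, 130, 138, 144, 157, 173, 182]

Fragments:
  [0,8): 8 bp
  [8,16): 8 bp
  [16,26): 10 bp
  [26,35): 9 bp
  [35,48): 13 bp
  [48,59): 11 bp
  [59,78): 19 bp
  [78,86): 8 bp
  [86,111): 25 bp
  [111,117): 6 bp
  [117,130): 13 bp
  [130,138): 8 bp
  [138,144): 6 bp
  [144,157): 13 bp
  [157,173): 16 bp
  [173,182): 9 bp
  [182,193): 11 bp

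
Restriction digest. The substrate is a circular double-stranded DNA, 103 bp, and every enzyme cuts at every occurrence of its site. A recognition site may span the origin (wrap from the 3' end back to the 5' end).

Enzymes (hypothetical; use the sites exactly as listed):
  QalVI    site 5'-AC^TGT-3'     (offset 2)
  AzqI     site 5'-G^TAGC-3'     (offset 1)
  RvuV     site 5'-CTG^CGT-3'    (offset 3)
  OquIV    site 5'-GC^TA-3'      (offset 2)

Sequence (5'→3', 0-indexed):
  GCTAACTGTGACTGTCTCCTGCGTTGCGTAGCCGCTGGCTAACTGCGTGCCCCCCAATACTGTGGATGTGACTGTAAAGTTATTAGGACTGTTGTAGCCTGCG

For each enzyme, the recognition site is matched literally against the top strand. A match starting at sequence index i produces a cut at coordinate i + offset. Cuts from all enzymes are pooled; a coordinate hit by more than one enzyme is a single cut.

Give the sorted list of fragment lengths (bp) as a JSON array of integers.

[4,5,6,6,7,9,11,11,12,15,17]

Scan for sites:
  QalVI ACTGT/2: at [4, 10, 58, 70, 87] ⇒ [6, 12, 60, 72, 89]
  AzqI GTAGC/1: at [27, 93] ⇒ [28, 94]
  RvuV CTGCGT/3: at [18, 42] ⇒ [21, 45]
  OquIV GCTA/2: at [0, 37] ⇒ [2, 39]

Pooled cuts: [2, 6, 12, 21, 28, 39, 45, 60, 72, 89, 94]

Fragments:
  2→6: 4 bp
  6→12: 6 bp
  12→21: 9 bp
  21→28: 7 bp
  28→39: 11 bp
  39→45: 6 bp
  45→60: 15 bp
  60→72: 12 bp
  72→89: 17 bp
  89→94: 5 bp
  94→2 (wrap): 103-94+2 = 11 bp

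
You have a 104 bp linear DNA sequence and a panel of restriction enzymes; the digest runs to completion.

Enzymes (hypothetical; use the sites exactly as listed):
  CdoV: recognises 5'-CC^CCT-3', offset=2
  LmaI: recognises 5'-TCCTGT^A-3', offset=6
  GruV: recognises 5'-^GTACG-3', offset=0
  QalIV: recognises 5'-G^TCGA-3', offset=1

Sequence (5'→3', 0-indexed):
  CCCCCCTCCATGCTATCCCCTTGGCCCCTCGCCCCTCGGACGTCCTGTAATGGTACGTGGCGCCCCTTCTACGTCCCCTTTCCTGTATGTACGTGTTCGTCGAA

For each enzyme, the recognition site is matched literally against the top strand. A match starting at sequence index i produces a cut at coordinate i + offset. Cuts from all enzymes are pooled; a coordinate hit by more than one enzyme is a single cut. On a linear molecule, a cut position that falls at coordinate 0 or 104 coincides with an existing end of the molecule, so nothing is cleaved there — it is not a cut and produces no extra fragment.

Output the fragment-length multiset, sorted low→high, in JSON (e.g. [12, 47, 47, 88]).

[2,4,4,5,7,8,10,11,12,12,14,15]

Scan for sites:
  CdoV CCCCT/2: at [2, 16, 24, 31, 62, 74] ⇒ [4, 18, 26, 33, 64, 76]
  LmaI TCCTGTA/6: at [42, 80] ⇒ [48, 86]
  GruV GTACG/0: at [52, 88] ⇒ [52, 88]
  QalIV GTCGA/1: at [98] ⇒ [99]

All cut coordinates (distinct, sorted): [4, 18, 26, 33, 48, 52, 64, 76, 86, 88, 99]

Fragment lengths:
  [0,4): 4 bp
  [4,18): 14 bp
  [18,26): 8 bp
  [26,33): 7 bp
  [33,48): 15 bp
  [48,52): 4 bp
  [52,64): 12 bp
  [64,76): 12 bp
  [76,86): 10 bp
  [86,88): 2 bp
  [88,99): 11 bp
  [99,104): 5 bp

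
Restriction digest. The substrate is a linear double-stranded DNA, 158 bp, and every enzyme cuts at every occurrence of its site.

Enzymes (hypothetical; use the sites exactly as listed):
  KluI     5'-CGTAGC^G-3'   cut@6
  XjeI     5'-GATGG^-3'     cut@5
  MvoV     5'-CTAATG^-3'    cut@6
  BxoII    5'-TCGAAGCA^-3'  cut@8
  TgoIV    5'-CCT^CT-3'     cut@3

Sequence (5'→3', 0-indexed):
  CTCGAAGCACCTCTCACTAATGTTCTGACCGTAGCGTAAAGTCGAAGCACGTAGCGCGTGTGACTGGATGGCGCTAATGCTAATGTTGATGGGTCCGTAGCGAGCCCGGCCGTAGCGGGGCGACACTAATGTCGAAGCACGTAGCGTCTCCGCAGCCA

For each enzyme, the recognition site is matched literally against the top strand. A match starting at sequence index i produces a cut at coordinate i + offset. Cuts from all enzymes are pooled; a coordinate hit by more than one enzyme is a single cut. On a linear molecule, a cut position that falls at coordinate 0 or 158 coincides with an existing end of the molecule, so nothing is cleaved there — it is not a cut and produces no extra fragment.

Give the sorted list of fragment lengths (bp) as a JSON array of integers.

Per-enzyme occurrences:
  KluI (CGTAGCG, off=6): starts [29, 49, 95, 110, 139] → cuts [35, 55, 101, 116, 145]
  XjeI (GATGG, off=5): starts [66, 87] → cuts [71, 92]
  MvoV (CTAATG, off=6): starts [16, 73, 79, 125] → cuts [22, 79, 85, 131]
  BxoII (TCGAAGCA, off=8): starts [1, 41, 131] → cuts [9, 49, 139]
  TgoIV (CCTCT, off=3): starts [9] → cuts [12]

All cut coordinates (distinct, sorted): [9, 12, 22, 35, 49, 55, 71, 79, 85, 92, 101, 116, 131, 139, 145]

Fragment lengths:
  [0,9): 9 bp
  [9,12): 3 bp
  [12,22): 10 bp
  [22,35): 13 bp
  [35,49): 14 bp
  [49,55): 6 bp
  [55,71): 16 bp
  [71,79): 8 bp
  [79,85): 6 bp
  [85,92): 7 bp
  [92,101): 9 bp
  [101,116): 15 bp
  [116,131): 15 bp
  [131,139): 8 bp
  [139,145): 6 bp
  [145,158): 13 bp

[3,6,6,6,7,8,8,9,9,10,13,13,14,15,15,16]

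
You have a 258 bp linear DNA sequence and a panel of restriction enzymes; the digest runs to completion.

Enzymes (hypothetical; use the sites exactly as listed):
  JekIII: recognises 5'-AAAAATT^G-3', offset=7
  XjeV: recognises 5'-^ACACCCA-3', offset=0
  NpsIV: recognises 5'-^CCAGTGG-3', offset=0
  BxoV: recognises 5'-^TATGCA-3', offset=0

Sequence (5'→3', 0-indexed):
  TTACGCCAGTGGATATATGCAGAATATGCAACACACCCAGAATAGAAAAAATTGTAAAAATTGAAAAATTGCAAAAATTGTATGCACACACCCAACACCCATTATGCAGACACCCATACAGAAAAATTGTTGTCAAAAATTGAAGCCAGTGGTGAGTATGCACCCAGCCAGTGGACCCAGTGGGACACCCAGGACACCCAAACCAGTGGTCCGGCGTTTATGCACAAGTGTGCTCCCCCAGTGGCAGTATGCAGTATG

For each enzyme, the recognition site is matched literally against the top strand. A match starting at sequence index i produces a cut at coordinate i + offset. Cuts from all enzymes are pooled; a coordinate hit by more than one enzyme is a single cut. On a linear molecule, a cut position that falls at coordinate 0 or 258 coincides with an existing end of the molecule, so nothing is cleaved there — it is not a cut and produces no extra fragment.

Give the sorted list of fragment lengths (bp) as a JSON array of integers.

[1,4,5,7,7,7,8,8,8,8,9,9,9,9,9,9,10,10,11,11,11,13,16,19,19,21]

Scan for sites:
  JekIII AAAAATTG/7: at [46, 55, 63, 72, 121, 134] ⇒ [53, 62, 70, 79, 128, 141]
  XjeV ACACCCA/0: at [32, 87, 94, 109, 184, 193] ⇒ [32, 87, 94, 109, 184, 193]
  NpsIV CCAGTGG/0: at [5, 145, 167, 176, 202, 237] ⇒ [5, 145, 167, 176, 202, 237]
  BxoV TATGCA/0: at [15, 24, 80, 102, 156, 218, 247] ⇒ [15, 24, 80, 102, 156, 218, 247]

Pooled cuts: [5, 15, 24, 32, 53, 62, 70, 79, 80, 87, 94, 102, 109, 128, 141, 145, 156, 167, 176, 184, 193, 202, 218, 237, 247]

Fragment lengths:
  [0,5): 5 bp
  [5,15): 10 bp
  [15,24): 9 bp
  [24,32): 8 bp
  [32,53): 21 bp
  [53,62): 9 bp
  [62,70): 8 bp
  [70,79): 9 bp
  [79,80): 1 bp
  [80,87): 7 bp
  [87,94): 7 bp
  [94,102): 8 bp
  [102,109): 7 bp
  [109,128): 19 bp
  [128,141): 13 bp
  [141,145): 4 bp
  [145,156): 11 bp
  [156,167): 11 bp
  [167,176): 9 bp
  [176,184): 8 bp
  [184,193): 9 bp
  [193,202): 9 bp
  [202,218): 16 bp
  [218,237): 19 bp
  [237,247): 10 bp
  [247,258): 11 bp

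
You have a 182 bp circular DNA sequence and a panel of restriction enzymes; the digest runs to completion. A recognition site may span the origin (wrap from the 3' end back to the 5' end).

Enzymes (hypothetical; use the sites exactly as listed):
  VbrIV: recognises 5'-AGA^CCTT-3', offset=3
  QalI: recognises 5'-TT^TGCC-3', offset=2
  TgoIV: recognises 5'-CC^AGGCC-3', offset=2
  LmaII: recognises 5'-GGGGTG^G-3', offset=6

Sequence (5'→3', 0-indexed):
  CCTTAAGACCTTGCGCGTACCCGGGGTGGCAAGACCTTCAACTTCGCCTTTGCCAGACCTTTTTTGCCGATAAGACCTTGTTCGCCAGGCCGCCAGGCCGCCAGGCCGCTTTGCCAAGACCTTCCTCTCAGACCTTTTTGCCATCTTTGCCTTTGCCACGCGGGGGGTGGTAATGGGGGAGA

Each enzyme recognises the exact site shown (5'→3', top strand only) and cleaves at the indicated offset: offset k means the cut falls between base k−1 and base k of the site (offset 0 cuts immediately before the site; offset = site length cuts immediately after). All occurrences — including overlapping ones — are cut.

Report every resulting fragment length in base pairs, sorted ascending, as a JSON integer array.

[6,6,6,7,7,8,8,8,8,9,9,11,11,13,13,16,16,20]

Per-enzyme occurrences:
  VbrIV (AGACCTT, off=3): starts [5, 31, 54, 72, 116, 129, 179] → cuts [0, 8, 34, 57, 75, 119, 132]
  QalI (TTTGCC, off=2): starts [48, 62, 109, 136, 145, 151] → cuts [50, 64, 111, 138, 147, 153]
  TgoIV (CCAGGCC, off=2): starts [84, 92, 100] → cuts [86, 94, 102]
  LmaII (GGGGTGG, off=6): starts [22, 163] → cuts [28, 169]

All cut coordinates (distinct, sorted): [0, 8, 28, 34, 50, 57, 64, 75, 86, 94, 102, 111, 119, 132, 138, 147, 153, 169]

Fragment lengths:
  0→8: 8 bp
  8→28: 20 bp
  28→34: 6 bp
  34→50: 16 bp
  50→57: 7 bp
  57→64: 7 bp
  64→75: 11 bp
  75→86: 11 bp
  86→94: 8 bp
  94→102: 8 bp
  102→111: 9 bp
  111→119: 8 bp
  119→132: 13 bp
  132→138: 6 bp
  138→147: 9 bp
  147→153: 6 bp
  153→169: 16 bp
  169→0 (wrap): 182-169+0 = 13 bp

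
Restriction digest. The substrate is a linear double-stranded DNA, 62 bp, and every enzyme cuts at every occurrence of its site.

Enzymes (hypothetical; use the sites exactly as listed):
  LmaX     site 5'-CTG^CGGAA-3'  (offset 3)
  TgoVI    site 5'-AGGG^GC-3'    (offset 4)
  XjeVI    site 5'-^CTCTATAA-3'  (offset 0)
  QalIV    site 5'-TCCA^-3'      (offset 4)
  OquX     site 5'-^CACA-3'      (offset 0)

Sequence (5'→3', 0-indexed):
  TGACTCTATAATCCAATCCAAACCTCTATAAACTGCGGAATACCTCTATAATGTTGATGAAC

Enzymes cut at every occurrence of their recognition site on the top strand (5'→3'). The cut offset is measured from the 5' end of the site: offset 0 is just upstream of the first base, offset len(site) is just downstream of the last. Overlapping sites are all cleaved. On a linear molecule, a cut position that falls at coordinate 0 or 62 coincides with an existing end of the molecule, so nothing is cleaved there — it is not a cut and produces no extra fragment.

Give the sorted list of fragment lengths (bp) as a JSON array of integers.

Per-enzyme occurrences:
  LmaX (CTGCGGAA, off=3): starts [32] → cuts [35]
  TgoVI (AGGGGC, off=4): no sites
  XjeVI (CTCTATAA, off=0): starts [3, 23, 43] → cuts [3, 23, 43]
  QalIV (TCCA, off=4): starts [11, 16] → cuts [15, 20]
  OquX (CACA, off=0): no sites

All cut coordinates (distinct, sorted): [3, 15, 20, 23, 35, 43]

Fragments:
  [0,3): 3 bp
  [3,15): 12 bp
  [15,20): 5 bp
  [20,23): 3 bp
  [23,35): 12 bp
  [35,43): 8 bp
  [43,62): 19 bp

[3,3,5,8,12,12,19]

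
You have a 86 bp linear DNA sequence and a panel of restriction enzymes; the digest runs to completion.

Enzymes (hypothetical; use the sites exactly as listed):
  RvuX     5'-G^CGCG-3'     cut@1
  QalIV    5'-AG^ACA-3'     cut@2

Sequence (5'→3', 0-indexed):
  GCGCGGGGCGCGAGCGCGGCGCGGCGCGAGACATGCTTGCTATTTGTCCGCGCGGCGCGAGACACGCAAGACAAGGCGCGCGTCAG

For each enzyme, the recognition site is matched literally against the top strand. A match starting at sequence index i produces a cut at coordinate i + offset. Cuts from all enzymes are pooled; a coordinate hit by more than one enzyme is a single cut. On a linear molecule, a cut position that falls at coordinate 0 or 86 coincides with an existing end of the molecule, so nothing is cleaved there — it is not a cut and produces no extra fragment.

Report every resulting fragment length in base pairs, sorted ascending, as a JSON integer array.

Site scan:
  RvuX GCGCG/1: at [0, 7, 13, 18, 23, 49, 54, 75, 77] ⇒ [1, 8, 14, 19, 24, 50, 55, 76, 78]
  QalIV AGACA/2: at [28, 59, 68] ⇒ [30, 61, 70]

All cut coordinates (distinct, sorted): [1, 8, 14, 19, 24, 30, 50, 55, 61, 70, 76, 78]

Fragments:
  [0,1): 1 bp
  [1,8): 7 bp
  [8,14): 6 bp
  [14,19): 5 bp
  [19,24): 5 bp
  [24,30): 6 bp
  [30,50): 20 bp
  [50,55): 5 bp
  [55,61): 6 bp
  [61,70): 9 bp
  [70,76): 6 bp
  [76,78): 2 bp
  [78,86): 8 bp

[1,2,5,5,5,6,6,6,6,7,8,9,20]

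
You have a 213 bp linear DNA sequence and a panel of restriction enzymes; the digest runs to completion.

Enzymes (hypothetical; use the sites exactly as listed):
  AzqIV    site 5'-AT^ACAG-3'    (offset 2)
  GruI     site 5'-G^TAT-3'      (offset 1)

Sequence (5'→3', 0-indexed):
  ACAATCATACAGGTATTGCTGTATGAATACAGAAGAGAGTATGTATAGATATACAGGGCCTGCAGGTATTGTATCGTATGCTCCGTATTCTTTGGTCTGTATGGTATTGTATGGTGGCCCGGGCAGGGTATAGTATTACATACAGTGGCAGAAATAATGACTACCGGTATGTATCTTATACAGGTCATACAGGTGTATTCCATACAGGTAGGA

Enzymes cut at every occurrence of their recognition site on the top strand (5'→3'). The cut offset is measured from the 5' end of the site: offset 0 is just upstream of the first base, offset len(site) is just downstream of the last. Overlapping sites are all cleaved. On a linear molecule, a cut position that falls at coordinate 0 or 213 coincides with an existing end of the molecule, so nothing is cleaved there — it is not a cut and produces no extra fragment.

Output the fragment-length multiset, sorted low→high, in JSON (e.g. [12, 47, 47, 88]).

[4,4,5,5,5,5,5,5,7,7,8,8,8,8,8,9,9,9,10,11,14,14,19,26]

Site scan:
  AzqIV (ATACAG, off=2): starts [6, 26, 50, 139, 177, 186, 201] → cuts [8, 28, 52, 141, 179, 188, 203]
  GruI (GTAT, off=1): starts [12, 20, 38, 42, 65, 70, 75, 84, 98, 103, 108, 127, 132, 166, 170, 194] → cuts [13, 21, 39, 43, 66, 71, 76, 85, 99, 104, 109, 128, 133, 167, 171, 195]

Pooled cuts: [8, 13, 21, 28, 39, 43, 52, 66, 71, 76, 85, 99, 104, 109, 128, 133, 141, 167, 171, 179, 188, 195, 203]

Fragment lengths:
  [0,8): 8 bp
  [8,13): 5 bp
  [13,21): 8 bp
  [21,28): 7 bp
  [28,39): 11 bp
  [39,43): 4 bp
  [43,52): 9 bp
  [52,66): 14 bp
  [66,71): 5 bp
  [71,76): 5 bp
  [76,85): 9 bp
  [85,99): 14 bp
  [99,104): 5 bp
  [104,109): 5 bp
  [109,128): 19 bp
  [128,133): 5 bp
  [133,141): 8 bp
  [141,167): 26 bp
  [167,171): 4 bp
  [171,179): 8 bp
  [179,188): 9 bp
  [188,195): 7 bp
  [195,203): 8 bp
  [203,213): 10 bp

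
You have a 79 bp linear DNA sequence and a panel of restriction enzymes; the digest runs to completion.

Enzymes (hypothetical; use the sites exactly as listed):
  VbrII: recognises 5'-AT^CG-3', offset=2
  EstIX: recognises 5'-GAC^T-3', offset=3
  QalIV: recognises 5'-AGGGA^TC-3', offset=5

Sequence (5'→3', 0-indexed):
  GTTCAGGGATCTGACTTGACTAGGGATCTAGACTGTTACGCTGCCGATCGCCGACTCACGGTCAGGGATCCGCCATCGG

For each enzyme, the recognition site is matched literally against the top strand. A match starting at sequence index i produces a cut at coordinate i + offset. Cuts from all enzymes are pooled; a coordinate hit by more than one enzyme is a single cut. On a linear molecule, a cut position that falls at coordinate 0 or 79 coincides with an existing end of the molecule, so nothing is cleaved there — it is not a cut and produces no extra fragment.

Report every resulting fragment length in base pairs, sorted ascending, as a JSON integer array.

Site scan:
  VbrII ATCG/2: at [46, 74] ⇒ [48, 76]
  EstIX GACT/3: at [12, 17, 30, 52] ⇒ [15, 20, 33, 55]
  QalIV AGGGATC/5: at [4, 21, 63] ⇒ [9, 26, 68]

All cut coordinates (distinct, sorted): [9, 15, 20, 26, 33, 48, 55, 68, 76]

Fragment lengths:
  [0,9): 9 bp
  [9,15): 6 bp
  [15,20): 5 bp
  [20,26): 6 bp
  [26,33): 7 bp
  [33,48): 15 bp
  [48,55): 7 bp
  [55,68): 13 bp
  [68,76): 8 bp
  [76,79): 3 bp

[3,5,6,6,7,7,8,9,13,15]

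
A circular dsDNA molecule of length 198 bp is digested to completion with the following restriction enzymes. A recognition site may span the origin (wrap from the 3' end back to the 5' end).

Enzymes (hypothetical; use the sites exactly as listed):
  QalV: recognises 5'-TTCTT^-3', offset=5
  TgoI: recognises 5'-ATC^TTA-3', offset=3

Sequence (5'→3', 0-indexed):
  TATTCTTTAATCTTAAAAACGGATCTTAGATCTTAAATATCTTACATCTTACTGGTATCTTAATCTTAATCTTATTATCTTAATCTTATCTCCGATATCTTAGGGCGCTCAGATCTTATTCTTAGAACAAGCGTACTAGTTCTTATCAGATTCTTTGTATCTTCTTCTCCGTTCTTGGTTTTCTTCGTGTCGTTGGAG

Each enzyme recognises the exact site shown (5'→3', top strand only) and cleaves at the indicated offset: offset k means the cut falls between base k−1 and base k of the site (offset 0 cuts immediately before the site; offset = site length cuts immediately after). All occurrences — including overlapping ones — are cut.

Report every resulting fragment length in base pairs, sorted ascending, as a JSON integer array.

Site scan:
  QalV TTCTT/5: at [2, 118, 139, 150, 161, 171, 180] ⇒ [7, 123, 144, 155, 166, 176, 185]
  TgoI ATCTTA/3: at [9, 22, 29, 38, 45, 56, 62, 68, 76, 82, 96, 112] ⇒ [12, 25, 32, 41, 48, 59, 65, 71, 79, 85, 99, 115]

All cut coordinates (distinct, sorted): [7, 12, 25, 32, 41, 48, 59, 65, 71, 79, 85, 99, 115, 123, 144, 155, 166, 176, 185]

Fragment lengths:
  7→12: 5 bp
  12→25: 13 bp
  25→32: 7 bp
  32→41: 9 bp
  41→48: 7 bp
  48→59: 11 bp
  59→65: 6 bp
  65→71: 6 bp
  71→79: 8 bp
  79→85: 6 bp
  85→99: 14 bp
  99→115: 16 bp
  115→123: 8 bp
  123→144: 21 bp
  144→155: 11 bp
  155→166: 11 bp
  166→176: 10 bp
  176→185: 9 bp
  185→7 (wrap): 198-185+7 = 20 bp

[5,6,6,6,7,7,8,8,9,9,10,11,11,11,13,14,16,20,21]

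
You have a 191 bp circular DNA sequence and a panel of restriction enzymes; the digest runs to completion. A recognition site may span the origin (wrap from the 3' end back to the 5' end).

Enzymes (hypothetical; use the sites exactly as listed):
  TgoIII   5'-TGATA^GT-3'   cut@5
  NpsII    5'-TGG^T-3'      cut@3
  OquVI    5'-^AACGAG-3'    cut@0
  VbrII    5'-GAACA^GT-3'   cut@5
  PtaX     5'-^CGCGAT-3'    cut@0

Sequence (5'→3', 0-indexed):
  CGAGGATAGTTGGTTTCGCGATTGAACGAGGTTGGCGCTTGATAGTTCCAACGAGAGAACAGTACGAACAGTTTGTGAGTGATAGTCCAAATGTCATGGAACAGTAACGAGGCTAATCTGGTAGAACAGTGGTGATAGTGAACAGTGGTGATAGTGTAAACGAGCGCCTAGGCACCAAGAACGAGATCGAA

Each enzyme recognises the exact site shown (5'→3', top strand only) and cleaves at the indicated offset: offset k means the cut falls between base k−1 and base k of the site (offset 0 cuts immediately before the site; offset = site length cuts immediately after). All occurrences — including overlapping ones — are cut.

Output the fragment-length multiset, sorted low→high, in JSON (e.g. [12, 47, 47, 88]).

Site scan:
  TgoIII TGATAGT/5: at [39, 79, 132, 148] ⇒ [44, 84, 137, 153]
  NpsII TGGT/3: at [10, 118, 129, 145] ⇒ [13, 121, 132, 148]
  OquVI AACGAG/0: at [24, 49, 105, 158, 179, 189] ⇒ [24, 49, 105, 158, 179, 189]
  VbrII GAACAGT/5: at [56, 65, 98, 123, 139] ⇒ [61, 70, 103, 128, 144]
  PtaX CGCGAT/0: at [16] ⇒ [16]

Pooled cuts: [13, 16, 24, 44, 49, 61, 70, 84, 103, 105, 121, 128, 132, 137, 144, 148, 153, 158, 179, 189]

Fragment lengths:
  13→16: 3 bp
  16→24: 8 bp
  24→44: 20 bp
  44→49: 5 bp
  49→61: 12 bp
  61→70: 9 bp
  70→84: 14 bp
  84→103: 19 bp
  103→105: 2 bp
  105→121: 16 bp
  121→128: 7 bp
  128→132: 4 bp
  132→137: 5 bp
  137→144: 7 bp
  144→148: 4 bp
  148→153: 5 bp
  153→158: 5 bp
  158→179: 21 bp
  179→189: 10 bp
  189→13 (wrap): 191-189+13 = 15 bp

[2,3,4,4,5,5,5,5,7,7,8,9,10,12,14,15,16,19,20,21]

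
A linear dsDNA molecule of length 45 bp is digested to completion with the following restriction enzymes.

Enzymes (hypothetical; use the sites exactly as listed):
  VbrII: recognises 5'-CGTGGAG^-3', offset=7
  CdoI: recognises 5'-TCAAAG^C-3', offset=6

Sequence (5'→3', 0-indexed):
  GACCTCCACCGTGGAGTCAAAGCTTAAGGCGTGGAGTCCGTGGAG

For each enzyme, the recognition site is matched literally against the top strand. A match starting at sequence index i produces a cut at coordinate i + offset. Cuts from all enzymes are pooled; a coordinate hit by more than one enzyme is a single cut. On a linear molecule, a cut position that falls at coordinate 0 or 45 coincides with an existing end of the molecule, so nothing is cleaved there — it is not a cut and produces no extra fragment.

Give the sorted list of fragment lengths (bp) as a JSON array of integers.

[6,9,14,16]

Site scan:
  VbrII (CGTGGAG, off=7): starts [9, 29, 38] → cuts [16, 36] (position 45 is a terminus of the linear molecule — no cut)
  CdoI (TCAAAGC, off=6): starts [16] → cuts [22]

All cut coordinates (distinct, sorted): [16, 22, 36]

Fragments:
  [0,16): 16 bp
  [16,22): 6 bp
  [22,36): 14 bp
  [36,45): 9 bp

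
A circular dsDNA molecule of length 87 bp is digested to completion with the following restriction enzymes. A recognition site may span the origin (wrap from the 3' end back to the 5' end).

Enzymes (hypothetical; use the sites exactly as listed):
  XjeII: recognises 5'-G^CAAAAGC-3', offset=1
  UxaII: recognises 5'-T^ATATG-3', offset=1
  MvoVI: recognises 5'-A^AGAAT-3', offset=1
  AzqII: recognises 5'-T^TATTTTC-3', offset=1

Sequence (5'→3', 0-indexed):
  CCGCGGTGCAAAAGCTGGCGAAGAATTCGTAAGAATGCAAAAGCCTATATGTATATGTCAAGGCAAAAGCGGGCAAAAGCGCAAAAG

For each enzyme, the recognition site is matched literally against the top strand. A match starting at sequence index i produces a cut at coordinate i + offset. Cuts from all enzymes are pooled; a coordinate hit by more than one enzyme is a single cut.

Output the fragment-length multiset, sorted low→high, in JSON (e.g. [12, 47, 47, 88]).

[6,6,8,9,10,10,11,13,14]

Scan for sites:
  XjeII GCAAAAGC/1: at [7, 36, 62, 72, 80] ⇒ [8, 37, 63, 73, 81]
  UxaII TATATG/1: at [45, 51] ⇒ [46, 52]
  MvoVI AAGAAT/1: at [20, 30] ⇒ [21, 31]
  AzqII (TTATTTTC, off=1): no sites

Pooled cuts: [8, 21, 31, 37, 46, 52, 63, 73, 81]

Fragment lengths:
  8→21: 13 bp
  21→31: 10 bp
  31→37: 6 bp
  37→46: 9 bp
  46→52: 6 bp
  52→63: 11 bp
  63→73: 10 bp
  73→81: 8 bp
  81→8 (wrap): 87-81+8 = 14 bp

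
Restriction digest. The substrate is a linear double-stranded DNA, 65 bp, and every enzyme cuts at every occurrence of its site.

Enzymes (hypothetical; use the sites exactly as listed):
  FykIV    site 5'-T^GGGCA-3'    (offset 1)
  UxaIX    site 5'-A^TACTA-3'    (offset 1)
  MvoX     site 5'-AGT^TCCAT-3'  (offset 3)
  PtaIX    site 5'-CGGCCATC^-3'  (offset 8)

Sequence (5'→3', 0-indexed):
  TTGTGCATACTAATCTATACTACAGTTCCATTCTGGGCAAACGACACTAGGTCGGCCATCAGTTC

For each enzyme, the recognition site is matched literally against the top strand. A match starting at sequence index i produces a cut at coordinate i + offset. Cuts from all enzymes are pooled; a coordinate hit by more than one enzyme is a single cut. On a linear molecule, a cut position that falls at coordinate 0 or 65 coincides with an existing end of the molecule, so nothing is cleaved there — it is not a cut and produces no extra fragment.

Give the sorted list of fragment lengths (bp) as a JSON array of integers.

Site scan:
  FykIV TGGGCA/1: at [33] ⇒ [34]
  UxaIX ATACTA/1: at [6, 16] ⇒ [7, 17]
  MvoX AGTTCCAT/3: at [23] ⇒ [26]
  PtaIX CGGCCATC/8: at [52] ⇒ [60]

Pooled cuts: [7, 17, 26, 34, 60]

Fragment lengths:
  [0,7): 7 bp
  [7,17): 10 bp
  [17,26): 9 bp
  [26,34): 8 bp
  [34,60): 26 bp
  [60,65): 5 bp

[5,7,8,9,10,26]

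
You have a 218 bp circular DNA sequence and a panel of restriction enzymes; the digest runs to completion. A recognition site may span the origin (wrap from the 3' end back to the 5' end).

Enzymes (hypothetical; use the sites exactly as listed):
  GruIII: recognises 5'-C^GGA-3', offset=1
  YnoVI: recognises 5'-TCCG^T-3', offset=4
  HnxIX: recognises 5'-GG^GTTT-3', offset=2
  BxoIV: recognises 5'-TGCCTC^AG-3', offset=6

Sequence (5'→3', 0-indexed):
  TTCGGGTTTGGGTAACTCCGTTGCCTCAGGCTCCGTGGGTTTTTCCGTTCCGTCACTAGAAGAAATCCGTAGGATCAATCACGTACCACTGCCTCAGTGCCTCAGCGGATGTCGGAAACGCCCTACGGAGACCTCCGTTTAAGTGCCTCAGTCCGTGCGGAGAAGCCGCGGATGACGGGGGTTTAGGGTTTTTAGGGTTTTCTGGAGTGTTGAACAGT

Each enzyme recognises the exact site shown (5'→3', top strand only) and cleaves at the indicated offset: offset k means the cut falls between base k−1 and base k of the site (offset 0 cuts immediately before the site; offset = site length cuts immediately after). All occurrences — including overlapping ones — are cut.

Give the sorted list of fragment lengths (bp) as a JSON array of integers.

Scan for sites:
  GruIII CGGA/1: at [105, 112, 125, 157, 168] ⇒ [106, 113, 126, 158, 169]
  YnoVI TCCGT/4: at [16, 31, 43, 48, 65, 133, 151] ⇒ [20, 35, 47, 52, 69, 137, 155]
  HnxIX GGGTTT/2: at [3, 36, 178, 185, 194] ⇒ [5, 38, 180, 187, 196]
  BxoIV TGCCTCAG/6: at [21, 89, 97, 143] ⇒ [27, 95, 103, 149]

All cut coordinates (distinct, sorted): [5, 20, 27, 35, 38, 47, 52, 69, 95, 103, 106, 113, 126, 137, 149, 155, 158, 169, 180, 187, 196]

Fragments:
  5→20: 15 bp
  20→27: 7 bp
  27→35: 8 bp
  35→38: 3 bp
  38→47: 9 bp
  47→52: 5 bp
  52→69: 17 bp
  69→95: 26 bp
  95→103: 8 bp
  103→106: 3 bp
  106→113: 7 bp
  113→126: 13 bp
  126→137: 11 bp
  137→149: 12 bp
  149→155: 6 bp
  155→158: 3 bp
  158→169: 11 bp
  169→180: 11 bp
  180→187: 7 bp
  187→196: 9 bp
  196→5 (wrap): 218-196+5 = 27 bp

[3,3,3,5,6,7,7,7,8,8,9,9,11,11,11,12,13,15,17,26,27]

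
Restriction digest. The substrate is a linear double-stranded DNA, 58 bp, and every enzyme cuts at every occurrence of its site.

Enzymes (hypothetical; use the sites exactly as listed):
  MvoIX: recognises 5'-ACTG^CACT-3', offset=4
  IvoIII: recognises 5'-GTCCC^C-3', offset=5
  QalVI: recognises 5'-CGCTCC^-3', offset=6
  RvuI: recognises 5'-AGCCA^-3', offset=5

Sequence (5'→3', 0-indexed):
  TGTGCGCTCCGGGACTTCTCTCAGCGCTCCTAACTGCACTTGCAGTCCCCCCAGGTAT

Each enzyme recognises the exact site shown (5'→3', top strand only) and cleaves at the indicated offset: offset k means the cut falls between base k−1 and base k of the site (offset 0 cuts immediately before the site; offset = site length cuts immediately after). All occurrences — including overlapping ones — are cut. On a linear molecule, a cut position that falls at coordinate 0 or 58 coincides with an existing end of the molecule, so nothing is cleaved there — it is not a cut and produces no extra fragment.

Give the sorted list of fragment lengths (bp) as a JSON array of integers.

[6,9,10,13,20]

Scan for sites:
  MvoIX ACTGCACT/4: at [32] ⇒ [36]
  IvoIII GTCCCC/5: at [44] ⇒ [49]
  QalVI CGCTCC/6: at [4, 24] ⇒ [10, 30]
  RvuI (AGCCA, off=5): no sites

All cut coordinates (distinct, sorted): [10, 30, 36, 49]

Fragment lengths:
  [0,10): 10 bp
  [10,30): 20 bp
  [30,36): 6 bp
  [36,49): 13 bp
  [49,58): 9 bp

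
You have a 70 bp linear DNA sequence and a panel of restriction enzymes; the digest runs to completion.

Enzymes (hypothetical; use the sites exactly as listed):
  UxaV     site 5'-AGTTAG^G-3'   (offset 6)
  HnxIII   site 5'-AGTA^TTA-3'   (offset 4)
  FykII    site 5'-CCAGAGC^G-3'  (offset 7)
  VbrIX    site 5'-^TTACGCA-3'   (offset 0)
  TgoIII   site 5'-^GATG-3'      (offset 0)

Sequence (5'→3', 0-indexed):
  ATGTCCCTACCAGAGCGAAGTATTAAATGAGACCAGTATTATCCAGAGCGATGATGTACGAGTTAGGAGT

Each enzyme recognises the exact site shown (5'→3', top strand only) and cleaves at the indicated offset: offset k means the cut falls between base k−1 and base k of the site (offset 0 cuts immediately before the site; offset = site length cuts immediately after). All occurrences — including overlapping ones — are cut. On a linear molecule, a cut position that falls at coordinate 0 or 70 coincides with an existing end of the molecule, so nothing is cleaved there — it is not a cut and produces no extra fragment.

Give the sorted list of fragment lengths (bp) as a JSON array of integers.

Per-enzyme occurrences:
  UxaV (AGTTAGG, off=6): starts [60] → cuts [66]
  HnxIII (AGTATTA, off=4): starts [18, 34] → cuts [22, 38]
  FykII (CCAGAGCG, off=7): starts [9, 42] → cuts [16, 49]
  VbrIX (TTACGCA, off=0): no sites
  TgoIII (GATG, off=0): starts [49, 52] → cuts [49, 52]

Pooled cuts: [16, 22, 38, 49, 52, 66]

Fragments:
  [0,16): 16 bp
  [16,22): 6 bp
  [22,38): 16 bp
  [38,49): 11 bp
  [49,52): 3 bp
  [52,66): 14 bp
  [66,70): 4 bp

[3,4,6,11,14,16,16]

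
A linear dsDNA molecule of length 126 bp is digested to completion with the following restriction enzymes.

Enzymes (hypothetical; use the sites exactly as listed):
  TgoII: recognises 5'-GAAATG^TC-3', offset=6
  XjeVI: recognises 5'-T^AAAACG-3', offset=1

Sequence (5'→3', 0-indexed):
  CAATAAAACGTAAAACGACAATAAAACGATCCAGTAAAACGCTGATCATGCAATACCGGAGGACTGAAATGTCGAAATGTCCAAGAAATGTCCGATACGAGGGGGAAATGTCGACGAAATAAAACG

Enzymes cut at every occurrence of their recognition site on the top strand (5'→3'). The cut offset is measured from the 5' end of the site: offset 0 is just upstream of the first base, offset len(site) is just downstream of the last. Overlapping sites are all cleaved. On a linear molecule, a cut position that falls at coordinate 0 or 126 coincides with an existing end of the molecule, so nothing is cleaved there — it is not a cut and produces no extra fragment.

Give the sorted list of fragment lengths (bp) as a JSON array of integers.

Site scan:
  TgoII GAAATGTC/6: at [65, 73, 84, 104] ⇒ [71, 79, 90, 110]
  XjeVI TAAAACG/1: at [3, 10, 21, 34, 119] ⇒ [4, 11, 22, 35, 120]

All cut coordinates (distinct, sorted): [4, 11, 22, 35, 71, 79, 90, 110, 120]

Fragment lengths:
  [0,4): 4 bp
  [4,11): 7 bp
  [11,22): 11 bp
  [22,35): 13 bp
  [35,71): 36 bp
  [71,79): 8 bp
  [79,90): 11 bp
  [90,110): 20 bp
  [110,120): 10 bp
  [120,126): 6 bp

[4,6,7,8,10,11,11,13,20,36]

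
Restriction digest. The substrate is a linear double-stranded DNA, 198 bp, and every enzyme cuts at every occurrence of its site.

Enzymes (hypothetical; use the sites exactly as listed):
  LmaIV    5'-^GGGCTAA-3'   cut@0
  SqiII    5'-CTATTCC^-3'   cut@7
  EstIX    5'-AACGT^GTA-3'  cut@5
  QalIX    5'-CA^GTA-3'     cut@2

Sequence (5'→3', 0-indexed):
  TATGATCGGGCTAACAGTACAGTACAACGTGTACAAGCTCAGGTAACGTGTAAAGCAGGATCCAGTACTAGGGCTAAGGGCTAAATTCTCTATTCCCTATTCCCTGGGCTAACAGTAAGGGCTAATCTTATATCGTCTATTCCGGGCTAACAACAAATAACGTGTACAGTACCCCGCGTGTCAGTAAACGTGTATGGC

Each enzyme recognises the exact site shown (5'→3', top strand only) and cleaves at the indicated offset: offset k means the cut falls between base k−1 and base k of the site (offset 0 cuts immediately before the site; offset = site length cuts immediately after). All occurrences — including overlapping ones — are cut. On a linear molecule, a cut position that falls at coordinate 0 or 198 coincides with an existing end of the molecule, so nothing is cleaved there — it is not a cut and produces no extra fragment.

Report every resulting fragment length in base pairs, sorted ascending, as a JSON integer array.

[2,4,5,5,6,7,7,7,7,8,9,9,9,15,15,19,19,20,25]

Per-enzyme occurrences:
  LmaIV (GGGCTAA, off=0): starts [7, 70, 77, 105, 118, 143] → cuts [7, 70, 77, 105, 118, 143]
  SqiII (CTATTCC, off=7): starts [89, 96, 136] → cuts [96, 103, 143]
  EstIX (AACGTGTA, off=5): starts [25, 44, 158, 186] → cuts [30, 49, 163, 191]
  QalIX (CAGTA, off=2): starts [14, 19, 62, 112, 166, 181] → cuts [16, 21, 64, 114, 168, 183]

All cut coordinates (distinct, sorted): [7, 16, 21, 30, 49, 64, 70, 77, 96, 103, 105, 114, 118, 143, 163, 168, 183, 191]

Fragment lengths:
  [0,7): 7 bp
  [7,16): 9 bp
  [16,21): 5 bp
  [21,30): 9 bp
  [30,49): 19 bp
  [49,64): 15 bp
  [64,70): 6 bp
  [70,77): 7 bp
  [77,96): 19 bp
  [96,103): 7 bp
  [103,105): 2 bp
  [105,114): 9 bp
  [114,118): 4 bp
  [118,143): 25 bp
  [143,163): 20 bp
  [163,168): 5 bp
  [168,183): 15 bp
  [183,191): 8 bp
  [191,198): 7 bp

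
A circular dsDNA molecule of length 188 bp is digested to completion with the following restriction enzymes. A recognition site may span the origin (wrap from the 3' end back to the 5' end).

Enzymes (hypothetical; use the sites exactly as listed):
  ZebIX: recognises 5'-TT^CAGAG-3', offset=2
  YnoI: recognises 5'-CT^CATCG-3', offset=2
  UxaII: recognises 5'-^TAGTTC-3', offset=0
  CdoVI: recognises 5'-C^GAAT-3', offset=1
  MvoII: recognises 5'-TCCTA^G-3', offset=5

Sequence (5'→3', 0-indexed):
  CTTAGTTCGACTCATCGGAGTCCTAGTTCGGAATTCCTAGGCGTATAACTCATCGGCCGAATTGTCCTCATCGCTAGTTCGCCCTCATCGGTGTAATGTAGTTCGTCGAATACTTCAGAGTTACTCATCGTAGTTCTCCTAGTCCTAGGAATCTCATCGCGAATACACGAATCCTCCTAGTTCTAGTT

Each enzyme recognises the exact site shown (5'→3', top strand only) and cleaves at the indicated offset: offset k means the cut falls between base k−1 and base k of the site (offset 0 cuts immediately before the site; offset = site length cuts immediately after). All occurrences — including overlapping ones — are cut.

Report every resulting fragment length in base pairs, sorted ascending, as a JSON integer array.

[2,2,4,5,6,6,6,7,7,8,8,8,9,9,10,10,10,11,11,11,11,13,14]

Scan for sites:
  ZebIX TTCAGAG/2: at [113] ⇒ [115]
  YnoI CTCATCG/2: at [10, 48, 66, 83, 123, 152] ⇒ [12, 50, 68, 85, 125, 154]
  UxaII TAGTTC/0: at [2, 23, 74, 98, 130, 177, 183] ⇒ [2, 23, 74, 98, 130, 177, 183]
  CdoVI CGAAT/1: at [57, 106, 159, 167] ⇒ [58, 107, 160, 168]
  MvoII TCCTAG/5: at [20, 34, 136, 142, 174] ⇒ [25, 39, 141, 147, 179]

Pooled cuts: [2, 12, 23, 25, 39, 50, 58, 68, 74, 85, 98, 107, 115, 125, 130, 141, 147, 154, 160, 168, 177, 179, 183]

Fragment lengths:
  2→12: 10 bp
  12→23: 11 bp
  23→25: 2 bp
  25→39: 14 bp
  39→50: 11 bp
  50→58: 8 bp
  58→68: 10 bp
  68→74: 6 bp
  74→85: 11 bp
  85→98: 13 bp
  98→107: 9 bp
  107→115: 8 bp
  115→125: 10 bp
  125→130: 5 bp
  130→141: 11 bp
  141→147: 6 bp
  147→154: 7 bp
  154→160: 6 bp
  160→168: 8 bp
  168→177: 9 bp
  177→179: 2 bp
  179→183: 4 bp
  183→2 (wrap): 188-183+2 = 7 bp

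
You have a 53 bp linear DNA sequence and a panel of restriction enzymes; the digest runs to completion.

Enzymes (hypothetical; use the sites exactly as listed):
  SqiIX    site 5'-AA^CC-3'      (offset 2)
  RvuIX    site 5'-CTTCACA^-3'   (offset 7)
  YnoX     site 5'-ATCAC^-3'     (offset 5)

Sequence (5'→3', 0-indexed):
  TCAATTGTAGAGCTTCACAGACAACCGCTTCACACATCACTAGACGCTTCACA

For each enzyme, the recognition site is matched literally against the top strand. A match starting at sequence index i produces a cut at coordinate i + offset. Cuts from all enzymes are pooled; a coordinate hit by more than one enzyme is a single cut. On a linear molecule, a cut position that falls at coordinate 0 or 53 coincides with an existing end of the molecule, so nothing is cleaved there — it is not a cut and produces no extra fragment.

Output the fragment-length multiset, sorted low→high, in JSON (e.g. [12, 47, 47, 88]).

[5,6,10,13,19]

Site scan:
  SqiIX (AACC, off=2): starts [22] → cuts [24]
  RvuIX (CTTCACA, off=7): starts [12, 27, 46] → cuts [19, 34] (position 53 is a terminus of the linear molecule — no cut)
  YnoX (ATCAC, off=5): starts [35] → cuts [40]

Pooled cuts: [19, 24, 34, 40]

Fragments:
  [0,19): 19 bp
  [19,24): 5 bp
  [24,34): 10 bp
  [34,40): 6 bp
  [40,53): 13 bp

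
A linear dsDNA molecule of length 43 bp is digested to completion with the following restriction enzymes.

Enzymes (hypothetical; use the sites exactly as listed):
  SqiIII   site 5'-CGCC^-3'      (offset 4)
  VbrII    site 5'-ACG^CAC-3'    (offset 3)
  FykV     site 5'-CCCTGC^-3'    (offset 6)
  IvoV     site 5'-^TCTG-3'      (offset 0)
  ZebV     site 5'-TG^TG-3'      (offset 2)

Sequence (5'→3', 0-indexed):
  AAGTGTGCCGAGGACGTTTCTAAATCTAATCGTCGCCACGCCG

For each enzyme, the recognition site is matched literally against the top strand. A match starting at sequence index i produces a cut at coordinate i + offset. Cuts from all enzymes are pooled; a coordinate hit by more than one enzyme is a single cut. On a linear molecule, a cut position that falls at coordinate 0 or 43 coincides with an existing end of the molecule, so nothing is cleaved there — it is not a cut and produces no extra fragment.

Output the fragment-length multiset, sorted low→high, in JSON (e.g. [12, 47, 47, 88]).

Scan for sites:
  SqiIII CGCC/4: at [33, 38] ⇒ [37, 42]
  VbrII (ACGCAC, off=3): no sites
  FykV (CCCTGC, off=6): no sites
  IvoV (TCTG, off=0): no sites
  ZebV TGTG/2: at [3] ⇒ [5]

All cut coordinates (distinct, sorted): [5, 37, 42]

Fragments:
  [0,5): 5 bp
  [5,37): 32 bp
  [37,42): 5 bp
  [42,43): 1 bp

[1,5,5,32]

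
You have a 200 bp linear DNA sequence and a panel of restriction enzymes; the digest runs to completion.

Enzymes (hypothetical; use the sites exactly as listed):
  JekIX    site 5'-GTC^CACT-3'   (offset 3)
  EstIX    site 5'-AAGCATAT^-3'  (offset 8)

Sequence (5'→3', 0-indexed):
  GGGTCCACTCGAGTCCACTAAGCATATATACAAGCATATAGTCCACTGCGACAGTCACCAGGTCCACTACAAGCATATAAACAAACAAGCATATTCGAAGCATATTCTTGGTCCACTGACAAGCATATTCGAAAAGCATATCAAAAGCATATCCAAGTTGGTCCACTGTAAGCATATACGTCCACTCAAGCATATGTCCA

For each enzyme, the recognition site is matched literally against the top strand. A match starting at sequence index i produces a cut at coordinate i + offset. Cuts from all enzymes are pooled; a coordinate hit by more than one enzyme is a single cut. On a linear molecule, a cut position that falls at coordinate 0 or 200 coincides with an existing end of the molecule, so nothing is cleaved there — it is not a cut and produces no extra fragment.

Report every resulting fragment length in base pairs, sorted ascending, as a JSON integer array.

Per-enzyme occurrences:
  JekIX GTCCACT/3: at [2, 12, 40, 61, 110, 160, 179] ⇒ [5, 15, 43, 64, 113, 163, 182]
  EstIX AAGCATAT/8: at [19, 31, 70, 86, 97, 120, 133, 144, 169, 187] ⇒ [27, 39, 78, 94, 105, 128, 141, 152, 177, 195]

All cut coordinates (distinct, sorted): [5, 15, 27, 39, 43, 64, 78, 94, 105, 113, 128, 141, 152, 163, 177, 182, 195]

Fragments:
  [0,5): 5 bp
  [5,15): 10 bp
  [15,27): 12 bp
  [27,39): 12 bp
  [39,43): 4 bp
  [43,64): 21 bp
  [64,78): 14 bp
  [78,94): 16 bp
  [94,105): 11 bp
  [105,113): 8 bp
  [113,128): 15 bp
  [128,141): 13 bp
  [141,152): 11 bp
  [152,163): 11 bp
  [163,177): 14 bp
  [177,182): 5 bp
  [182,195): 13 bp
  [195,200): 5 bp

[4,5,5,5,8,10,11,11,11,12,12,13,13,14,14,15,16,21]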